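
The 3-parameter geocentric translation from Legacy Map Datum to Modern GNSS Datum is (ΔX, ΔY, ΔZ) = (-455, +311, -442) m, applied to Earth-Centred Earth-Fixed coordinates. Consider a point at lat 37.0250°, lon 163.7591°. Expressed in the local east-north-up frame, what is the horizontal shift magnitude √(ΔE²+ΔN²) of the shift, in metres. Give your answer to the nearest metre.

At φ = 37.0250°, λ = 163.7591°: sin φ = 0.602163, cos φ = 0.798373, sin λ = 0.279677, cos λ = -0.960094.
ΔE = −sin λ·ΔX + cos λ·ΔY = −(0.279677)·(-455) + (-0.960094)·(311) = -171.34 m.
ΔN = −sin φ cos λ·ΔX − sin φ sin λ·ΔY + cos φ·ΔZ = −(0.602163)(-0.960094)(-455) − (0.602163)(0.279677)(311) + (0.798373)(-442) = -668.31 m.
Horizontal magnitude = √(ΔE² + ΔN²) = √((-171.34)² + (-668.31)²) = 689.92 m.

690 m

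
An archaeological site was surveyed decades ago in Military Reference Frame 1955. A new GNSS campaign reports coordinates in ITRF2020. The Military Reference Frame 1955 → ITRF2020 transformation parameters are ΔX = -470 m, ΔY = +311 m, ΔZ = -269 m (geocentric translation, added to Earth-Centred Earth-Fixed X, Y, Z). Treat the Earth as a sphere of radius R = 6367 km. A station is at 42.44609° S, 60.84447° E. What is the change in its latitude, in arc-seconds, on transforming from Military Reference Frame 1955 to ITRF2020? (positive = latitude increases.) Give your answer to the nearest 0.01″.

Δφ = -5.50″

sin φ = -0.674896, cos φ = 0.737913, sin λ = 0.873300, cos λ = 0.487182.
North component: ΔN = −sin φ cos λ·ΔX − sin φ sin λ·ΔY + cos φ·ΔZ = −(-0.674896)(0.487182)(-470) − (-0.674896)(0.873300)(311) + (0.737913)(-269) = -169.73 m.
1° of latitude spans πR/180 = 111125 m, so Δφ = -169.73 / 111125 × 3600 = -5.499″.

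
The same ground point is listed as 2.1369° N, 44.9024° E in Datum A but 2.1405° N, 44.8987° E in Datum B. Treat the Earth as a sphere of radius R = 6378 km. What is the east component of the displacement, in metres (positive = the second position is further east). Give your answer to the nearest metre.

ΔE = -412 m

Δφ = 2.1405° − 2.1369° = +0.0036°; Δλ = 44.8987° − 44.9024° = -0.0037°.
1° along a meridian = πR/180 = 111317 m.
ΔN = Δφ × 111317 = 400.7 m; ΔE = Δλ × 111317 × cos(2.1369°) = -0.0037 × 111317 × 0.999305 = -411.6 m.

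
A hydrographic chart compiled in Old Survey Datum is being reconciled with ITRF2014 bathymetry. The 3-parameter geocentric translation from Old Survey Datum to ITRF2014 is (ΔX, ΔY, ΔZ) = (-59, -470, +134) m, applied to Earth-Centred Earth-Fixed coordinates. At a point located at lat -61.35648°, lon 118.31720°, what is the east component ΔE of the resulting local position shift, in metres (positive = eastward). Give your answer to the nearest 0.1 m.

ΔE = 274.9 m

The local east axis at (φ, λ) is (−sin λ, cos λ, 0), so ΔE = −sin(118.31720°)·(-59) + cos(118.31720°)·(-470) = 274.89 m.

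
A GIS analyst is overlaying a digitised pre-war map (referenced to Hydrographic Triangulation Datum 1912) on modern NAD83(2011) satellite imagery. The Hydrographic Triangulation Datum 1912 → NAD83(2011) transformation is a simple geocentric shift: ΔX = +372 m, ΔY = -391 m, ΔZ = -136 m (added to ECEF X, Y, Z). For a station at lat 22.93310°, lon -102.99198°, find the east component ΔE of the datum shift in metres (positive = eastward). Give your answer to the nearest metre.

ΔE = 450 m

The local east axis at (φ, λ) is (−sin λ, cos λ, 0), so ΔE = −sin(-102.99198°)·372 + cos(-102.99198°)·(-391) = 450.38 m.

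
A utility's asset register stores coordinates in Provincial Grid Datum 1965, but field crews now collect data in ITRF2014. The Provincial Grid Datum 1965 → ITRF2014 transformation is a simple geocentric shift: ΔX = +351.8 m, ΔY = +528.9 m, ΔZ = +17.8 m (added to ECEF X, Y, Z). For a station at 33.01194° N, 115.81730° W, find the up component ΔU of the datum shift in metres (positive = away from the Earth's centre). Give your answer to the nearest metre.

The local up (radial) axis is (cos φ cos λ, cos φ sin λ, sin φ), giving ΔU = -128.475 − 399.245 + 9.698 = -518.02 m.

ΔU = -518 m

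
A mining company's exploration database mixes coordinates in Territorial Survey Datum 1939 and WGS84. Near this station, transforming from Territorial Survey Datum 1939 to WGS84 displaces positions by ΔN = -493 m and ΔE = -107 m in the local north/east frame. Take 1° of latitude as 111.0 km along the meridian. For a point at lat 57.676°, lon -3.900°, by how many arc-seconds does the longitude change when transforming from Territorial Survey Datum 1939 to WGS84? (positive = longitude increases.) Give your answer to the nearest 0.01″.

At latitude 57.676°, cos φ = 0.534706.
1° of longitude at this latitude = 111.0 × cos φ = 59.35 km, so Δλ = -107.0 / 59352.4 = -0.0018028° = -6.490″.

Δλ = -6.49″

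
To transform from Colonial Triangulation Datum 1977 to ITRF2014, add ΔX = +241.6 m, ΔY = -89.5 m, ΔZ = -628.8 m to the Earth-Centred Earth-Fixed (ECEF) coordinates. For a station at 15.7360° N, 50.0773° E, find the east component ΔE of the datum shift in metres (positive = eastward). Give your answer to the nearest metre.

At φ = 15.7360°, λ = 50.0773°: sin φ = 0.271205, cos φ = 0.962522, sin λ = 0.766911, cos λ = 0.641754.
ΔE = −sin λ·ΔX + cos λ·ΔY = −(0.766911)·(241.6) + (0.641754)·(-89.5) = -242.72 m.

ΔE = -243 m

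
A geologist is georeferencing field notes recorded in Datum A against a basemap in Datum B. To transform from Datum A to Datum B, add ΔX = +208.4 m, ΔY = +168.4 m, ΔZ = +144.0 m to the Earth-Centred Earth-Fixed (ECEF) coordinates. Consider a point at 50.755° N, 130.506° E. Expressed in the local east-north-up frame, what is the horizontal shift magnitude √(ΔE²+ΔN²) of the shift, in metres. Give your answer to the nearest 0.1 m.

284.8 m

At φ = 50.755°, λ = 130.506°: sin φ = 0.774448, cos φ = 0.632638, sin λ = 0.760338, cos λ = -0.649528.
ΔE = −sin λ·ΔX + cos λ·ΔY = −(0.760338)·(208.4) + (-0.649528)·(168.4) = -267.83 m.
ΔN = −sin φ cos λ·ΔX − sin φ sin λ·ΔY + cos φ·ΔZ = −(0.774448)(-0.649528)(208.4) − (0.774448)(0.760338)(168.4) + (0.632638)(144.0) = 96.77 m.
Horizontal magnitude = √(ΔE² + ΔN²) = √((-267.83)² + 96.77²) = 284.78 m.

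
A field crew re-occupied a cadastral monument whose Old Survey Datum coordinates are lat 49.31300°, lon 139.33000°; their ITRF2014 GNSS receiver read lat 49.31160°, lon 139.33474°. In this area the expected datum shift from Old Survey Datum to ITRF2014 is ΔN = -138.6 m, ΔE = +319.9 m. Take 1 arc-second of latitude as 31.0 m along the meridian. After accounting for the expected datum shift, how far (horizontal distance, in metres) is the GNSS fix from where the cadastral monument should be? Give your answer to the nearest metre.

Observed coordinate differences: Δφ = -0.00140°, Δλ = +0.00474°.
Converting to metres (1° lat = 111600 m, cos φ = 0.651926): observed ΔN = -156.2 m, observed ΔE = 344.9 m.
Subtracting the expected shift leaves a residual of -156.2 − (-138.6) = -17.6 m north and 344.9 − (319.9) = 25.0 m east.
Residual distance = √((-17.6)² + 25.0²) = 30.6 m.

31 m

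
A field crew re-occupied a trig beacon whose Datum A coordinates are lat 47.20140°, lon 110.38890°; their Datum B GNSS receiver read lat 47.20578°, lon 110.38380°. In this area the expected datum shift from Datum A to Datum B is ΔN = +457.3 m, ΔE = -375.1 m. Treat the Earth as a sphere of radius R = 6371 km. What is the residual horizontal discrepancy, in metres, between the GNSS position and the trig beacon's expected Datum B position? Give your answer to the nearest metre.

31 m

Observed coordinate differences: Δφ = +0.00438°, Δλ = -0.00510°.
Converting to metres (1° lat = 111195 m, cos φ = 0.679423): observed ΔN = 487.0 m, observed ΔE = -385.3 m.
Subtracting the expected shift leaves a residual of 487.0 − (457.3) = 29.7 m north and -385.3 − (-375.1) = -10.2 m east.
Residual distance = √(29.7² + (-10.2)²) = 31.4 m.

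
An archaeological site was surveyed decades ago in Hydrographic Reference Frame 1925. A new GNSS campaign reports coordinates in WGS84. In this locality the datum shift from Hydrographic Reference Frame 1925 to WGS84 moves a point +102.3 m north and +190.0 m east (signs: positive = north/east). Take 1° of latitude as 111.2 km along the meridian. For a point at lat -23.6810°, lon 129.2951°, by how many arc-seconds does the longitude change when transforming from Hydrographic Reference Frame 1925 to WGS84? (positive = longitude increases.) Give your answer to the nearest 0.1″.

Δλ = 6.7″

At latitude -23.6810°, cos φ = 0.915796.
1° of longitude at this latitude = 111.2 × cos φ = 101.84 km, so Δλ = 190.0 / 101836.5 = 0.0018657° = 6.717″.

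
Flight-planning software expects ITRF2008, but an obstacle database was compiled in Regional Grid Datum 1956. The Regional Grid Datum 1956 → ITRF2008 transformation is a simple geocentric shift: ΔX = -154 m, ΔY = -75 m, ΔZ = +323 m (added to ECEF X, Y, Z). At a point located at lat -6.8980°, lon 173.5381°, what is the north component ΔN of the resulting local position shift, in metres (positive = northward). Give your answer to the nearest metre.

The local north axis is (−sin φ cos λ, −sin φ sin λ, cos φ), giving ΔN = 18.378 − 1.014 + 320.662 = 338.03 m.

ΔN = 338 m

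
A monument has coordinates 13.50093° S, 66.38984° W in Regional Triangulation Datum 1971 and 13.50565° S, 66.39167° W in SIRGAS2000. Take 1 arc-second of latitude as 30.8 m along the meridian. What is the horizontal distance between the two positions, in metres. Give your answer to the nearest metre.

559 m

Δφ = -13.50565° − -13.50093° = -0.00472°; Δλ = -66.39167° − -66.38984° = -0.00183°.
1° of latitude = 3600 × 30.80 = 110880 m.
ΔN = Δφ × 110880 = -523.4 m; ΔE = Δλ × 110880 × cos(-13.50093°) = -0.00183 × 110880 × 0.972366 = -197.3 m.
Distance = √(ΔE² + ΔN²) = √((-197.3)² + (-523.4)²) = 559.3 m.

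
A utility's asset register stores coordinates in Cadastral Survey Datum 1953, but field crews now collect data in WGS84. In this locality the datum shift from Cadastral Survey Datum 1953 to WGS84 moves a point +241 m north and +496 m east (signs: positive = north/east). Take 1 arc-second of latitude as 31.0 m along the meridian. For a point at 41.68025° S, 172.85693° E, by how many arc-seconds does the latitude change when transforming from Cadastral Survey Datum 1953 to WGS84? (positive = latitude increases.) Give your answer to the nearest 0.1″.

1″ of latitude = 31.00 m, so Δφ = 241.0 / 31.00 = 7.774″.

Δφ = 7.8″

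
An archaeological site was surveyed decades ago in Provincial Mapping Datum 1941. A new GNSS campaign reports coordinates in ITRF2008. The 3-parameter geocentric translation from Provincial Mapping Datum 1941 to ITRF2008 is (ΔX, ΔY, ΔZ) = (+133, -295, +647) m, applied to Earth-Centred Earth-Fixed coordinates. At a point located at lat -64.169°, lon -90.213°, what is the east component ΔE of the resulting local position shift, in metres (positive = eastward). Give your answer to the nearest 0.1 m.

At φ = -64.169°, λ = -90.213°: sin φ = -0.900083, cos φ = 0.435718, sin λ = -0.999993, cos λ = -0.003718.
ΔE = −sin λ·ΔX + cos λ·ΔY = −(-0.999993)·(133) + (-0.003718)·(-295) = 134.10 m.

ΔE = 134.1 m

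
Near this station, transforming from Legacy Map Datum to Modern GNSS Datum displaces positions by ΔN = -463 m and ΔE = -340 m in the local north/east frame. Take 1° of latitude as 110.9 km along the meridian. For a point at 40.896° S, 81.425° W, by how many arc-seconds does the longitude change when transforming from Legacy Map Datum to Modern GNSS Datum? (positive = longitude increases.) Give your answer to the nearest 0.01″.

Δλ = -14.60″

At latitude -40.896°, cos φ = 0.755899.
1° of longitude at this latitude = 110.9 × cos φ = 83.83 km, so Δλ = -340.0 / 83829.2 = -0.0040559° = -14.601″.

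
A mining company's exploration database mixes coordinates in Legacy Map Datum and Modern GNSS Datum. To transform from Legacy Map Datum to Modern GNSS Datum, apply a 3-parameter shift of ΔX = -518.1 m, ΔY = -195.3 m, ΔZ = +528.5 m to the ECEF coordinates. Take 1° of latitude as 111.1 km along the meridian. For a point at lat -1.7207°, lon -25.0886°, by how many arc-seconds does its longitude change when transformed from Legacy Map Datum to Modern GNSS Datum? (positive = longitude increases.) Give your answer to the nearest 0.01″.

Δλ = -12.86″

sin φ = -0.030027, cos φ = 0.999549, sin λ = -0.424019, cos λ = 0.905653.
East component: ΔE = −sin λ·ΔX + cos λ·ΔY = −(-0.424019)(-518.1) + (0.905653)(-195.3) = -396.56 m.
1° of latitude spans 111100 m; at latitude φ, 1° of longitude spans that × cos φ = 111049.9 m, so Δλ = -396.56 / 111049.9 × 3600 = -12.856″.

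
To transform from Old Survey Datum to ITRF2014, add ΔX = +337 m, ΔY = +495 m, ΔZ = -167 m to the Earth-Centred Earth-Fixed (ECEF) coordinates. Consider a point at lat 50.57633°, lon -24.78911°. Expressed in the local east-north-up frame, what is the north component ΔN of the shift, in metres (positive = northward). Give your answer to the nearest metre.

At φ = 50.57633°, λ = -24.78911°: sin φ = 0.772471, cos φ = 0.635050, sin λ = -0.419280, cos λ = 0.907857.
ΔN = −sin φ cos λ·ΔX − sin φ sin λ·ΔY + cos φ·ΔZ = −(0.772471)(0.907857)(337) − (0.772471)(-0.419280)(495) + (0.635050)(-167) = -182.07 m.

ΔN = -182 m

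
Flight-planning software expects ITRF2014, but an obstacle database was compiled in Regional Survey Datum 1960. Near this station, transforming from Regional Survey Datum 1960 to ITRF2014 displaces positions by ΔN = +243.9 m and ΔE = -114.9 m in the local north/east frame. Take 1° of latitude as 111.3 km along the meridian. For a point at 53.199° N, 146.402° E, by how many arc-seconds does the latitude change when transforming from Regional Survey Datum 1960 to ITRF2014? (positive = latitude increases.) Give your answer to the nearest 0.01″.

1° of latitude = 111.3 km, so Δφ = 243.9 / 111300 = 0.0021914° = 7.889″.

Δφ = 7.89″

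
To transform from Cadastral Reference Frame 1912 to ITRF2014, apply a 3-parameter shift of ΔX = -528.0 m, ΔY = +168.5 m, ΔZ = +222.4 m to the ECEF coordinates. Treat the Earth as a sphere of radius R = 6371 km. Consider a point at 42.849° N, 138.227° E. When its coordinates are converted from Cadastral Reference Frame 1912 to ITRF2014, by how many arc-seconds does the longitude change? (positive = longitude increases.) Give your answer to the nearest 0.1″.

Δλ = 10.0″

sin φ = 0.680069, cos φ = 0.733149, sin λ = 0.666181, cos λ = -0.745790.
East component: ΔE = −sin λ·ΔX + cos λ·ΔY = −(0.666181)(-528.0) + (-0.745790)(168.5) = 226.08 m.
1° of latitude spans πR/180 = 111195 m; at latitude φ, 1° of longitude spans that × cos φ = 81522.4 m, so Δλ = 226.08 / 81522.4 × 3600 = 9.984″.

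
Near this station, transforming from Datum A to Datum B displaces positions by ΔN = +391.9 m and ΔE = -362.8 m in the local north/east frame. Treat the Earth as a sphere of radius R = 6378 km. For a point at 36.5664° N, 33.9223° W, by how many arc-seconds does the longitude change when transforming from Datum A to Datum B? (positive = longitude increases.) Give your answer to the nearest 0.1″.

Δλ = -14.6″

At latitude 36.5664°, cos φ = 0.803167.
One radian of longitude at latitude φ spans R cos φ, so Δλ = ΔE / (R cos φ) = -362.8 / (6378000 × 0.803167) = -7.0823e-05 rad = -14.608″.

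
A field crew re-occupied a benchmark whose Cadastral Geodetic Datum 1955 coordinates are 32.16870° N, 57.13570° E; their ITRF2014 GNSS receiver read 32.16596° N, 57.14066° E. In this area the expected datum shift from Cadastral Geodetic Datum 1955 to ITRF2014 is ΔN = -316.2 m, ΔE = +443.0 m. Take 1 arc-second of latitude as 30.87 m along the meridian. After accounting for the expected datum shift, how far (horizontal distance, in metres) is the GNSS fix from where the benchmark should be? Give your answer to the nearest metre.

Observed coordinate differences: Δφ = -0.00274°, Δλ = +0.00496°.
Converting to metres (1° lat = 111132 m, cos φ = 0.846484): observed ΔN = -304.5 m, observed ΔE = 466.6 m.
Subtracting the expected shift leaves a residual of -304.5 − (-316.2) = 11.7 m north and 466.6 − (443.0) = 23.6 m east.
Residual distance = √(11.7² + 23.6²) = 26.3 m.

26 m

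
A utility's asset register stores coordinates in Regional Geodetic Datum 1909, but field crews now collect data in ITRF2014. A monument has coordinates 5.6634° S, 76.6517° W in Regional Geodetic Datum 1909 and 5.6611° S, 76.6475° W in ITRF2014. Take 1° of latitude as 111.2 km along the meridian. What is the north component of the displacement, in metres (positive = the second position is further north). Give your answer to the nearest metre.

Δφ = -5.6611° − -5.6634° = +0.0023°; Δλ = -76.6475° − -76.6517° = +0.0042°.
ΔN = Δφ × 111200 = 255.8 m; ΔE = Δλ × 111200 × cos(-5.6634°) = +0.0042 × 111200 × 0.995119 = 464.8 m.

ΔN = 256 m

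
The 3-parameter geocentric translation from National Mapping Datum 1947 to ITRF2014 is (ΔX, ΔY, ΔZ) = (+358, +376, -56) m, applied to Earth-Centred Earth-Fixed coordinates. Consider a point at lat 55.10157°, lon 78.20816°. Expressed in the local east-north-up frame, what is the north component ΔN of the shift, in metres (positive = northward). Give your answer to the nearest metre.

At φ = 55.10157°, λ = 78.20816°: sin φ = 0.820168, cos φ = 0.572123, sin λ = 0.978897, cos λ = 0.204357.
ΔN = −sin φ cos λ·ΔX − sin φ sin λ·ΔY + cos φ·ΔZ = −(0.820168)(0.204357)(358) − (0.820168)(0.978897)(376) + (0.572123)(-56) = -393.92 m.

ΔN = -394 m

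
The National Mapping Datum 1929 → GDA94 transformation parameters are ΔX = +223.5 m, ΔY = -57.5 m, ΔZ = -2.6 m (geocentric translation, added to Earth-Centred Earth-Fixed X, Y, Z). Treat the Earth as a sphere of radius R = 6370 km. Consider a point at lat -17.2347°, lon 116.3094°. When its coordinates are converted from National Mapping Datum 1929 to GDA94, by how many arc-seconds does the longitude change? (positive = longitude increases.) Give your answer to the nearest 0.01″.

Δλ = -5.93″

sin φ = -0.296287, cos φ = 0.955099, sin λ = 0.896414, cos λ = -0.443218.
East component: ΔE = −sin λ·ΔX + cos λ·ΔY = −(0.896414)(223.5) + (-0.443218)(-57.5) = -174.86 m.
1° of latitude spans πR/180 = 111177 m; at latitude φ, 1° of longitude spans that × cos φ = 106185.5 m, so Δλ = -174.86 / 106185.5 × 3600 = -5.928″.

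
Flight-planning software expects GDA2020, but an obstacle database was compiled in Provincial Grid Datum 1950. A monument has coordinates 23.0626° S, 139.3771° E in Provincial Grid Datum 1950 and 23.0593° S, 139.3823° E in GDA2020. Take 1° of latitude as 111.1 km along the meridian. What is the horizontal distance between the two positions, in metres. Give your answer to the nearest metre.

Δφ = -23.0593° − -23.0626° = +0.0033°; Δλ = 139.3823° − 139.3771° = +0.0052°.
ΔN = Δφ × 111100 = 366.6 m; ΔE = Δλ × 111100 × cos(-23.0626°) = +0.0052 × 111100 × 0.920077 = 531.5 m.
Distance = √(ΔE² + ΔN²) = √(531.5² + 366.6²) = 645.7 m.

646 m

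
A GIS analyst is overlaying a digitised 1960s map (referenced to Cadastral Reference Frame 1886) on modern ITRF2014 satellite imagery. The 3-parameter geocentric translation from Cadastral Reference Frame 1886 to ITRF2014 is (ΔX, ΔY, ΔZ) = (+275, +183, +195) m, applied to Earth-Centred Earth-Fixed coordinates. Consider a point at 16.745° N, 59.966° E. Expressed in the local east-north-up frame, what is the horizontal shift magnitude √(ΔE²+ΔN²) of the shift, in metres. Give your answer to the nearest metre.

The local east axis at (φ, λ) is (−sin λ, cos λ, 0), so ΔE = −sin(59.966°)·275 + cos(59.966°)·183 = -146.48 m.
The local north axis is (−sin φ cos λ, −sin φ sin λ, cos φ), giving ΔN = -39.656 − 45.645 + 186.731 = 101.43 m.
Horizontal magnitude = √(ΔE² + ΔN²) = √((-146.48)² + 101.43²) = 178.17 m.

178 m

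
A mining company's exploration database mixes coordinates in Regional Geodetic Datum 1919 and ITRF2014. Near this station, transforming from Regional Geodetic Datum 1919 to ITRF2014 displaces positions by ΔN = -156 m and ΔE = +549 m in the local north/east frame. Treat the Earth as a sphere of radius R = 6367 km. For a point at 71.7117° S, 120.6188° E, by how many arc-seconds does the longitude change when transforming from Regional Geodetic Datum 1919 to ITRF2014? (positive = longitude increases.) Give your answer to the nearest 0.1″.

Δλ = 56.7″

At latitude -71.7117°, cos φ = 0.313799.
One radian of longitude at latitude φ spans R cos φ, so Δλ = ΔE / (R cos φ) = 549.0 / (6367000 × 0.313799) = 2.7478e-04 rad = 56.678″.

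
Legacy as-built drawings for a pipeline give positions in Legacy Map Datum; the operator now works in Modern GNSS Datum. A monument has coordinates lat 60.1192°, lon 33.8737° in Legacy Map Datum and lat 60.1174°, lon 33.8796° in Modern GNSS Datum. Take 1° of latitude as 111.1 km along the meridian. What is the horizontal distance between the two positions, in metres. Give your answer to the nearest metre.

Δφ = 60.1174° − 60.1192° = -0.0018°; Δλ = 33.8796° − 33.8737° = +0.0059°.
ΔN = Δφ × 111100 = -200.0 m; ΔE = Δλ × 111100 × cos(60.1192°) = +0.0059 × 111100 × 0.498197 = 326.6 m.
Distance = √(ΔE² + ΔN²) = √(326.6² + (-200.0)²) = 382.9 m.

383 m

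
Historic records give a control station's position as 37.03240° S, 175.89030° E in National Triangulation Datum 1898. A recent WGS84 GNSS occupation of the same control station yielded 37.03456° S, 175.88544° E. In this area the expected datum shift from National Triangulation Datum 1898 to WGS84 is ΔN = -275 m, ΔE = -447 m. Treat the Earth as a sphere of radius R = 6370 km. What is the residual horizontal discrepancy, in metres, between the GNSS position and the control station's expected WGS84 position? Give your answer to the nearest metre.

38 m

Observed coordinate differences: Δφ = -0.00216°, Δλ = -0.00486°.
Converting to metres (1° lat = 111177 m, cos φ = 0.798295): observed ΔN = -240.1 m, observed ΔE = -431.3 m.
Subtracting the expected shift leaves a residual of -240.1 − (-275) = 34.9 m north and -431.3 − (-447) = 15.7 m east.
Residual distance = √(34.9² + 15.7²) = 38.2 m.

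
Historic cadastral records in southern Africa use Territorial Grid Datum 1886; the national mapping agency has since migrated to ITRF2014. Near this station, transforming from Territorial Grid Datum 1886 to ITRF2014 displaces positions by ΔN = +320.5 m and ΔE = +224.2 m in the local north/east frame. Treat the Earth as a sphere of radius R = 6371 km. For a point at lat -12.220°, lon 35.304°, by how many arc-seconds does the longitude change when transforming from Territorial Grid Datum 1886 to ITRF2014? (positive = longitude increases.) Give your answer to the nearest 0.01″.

Δλ = 7.43″

At latitude -12.220°, cos φ = 0.977342.
One radian of longitude at latitude φ spans R cos φ, so Δλ = ΔE / (R cos φ) = 224.2 / (6371000 × 0.977342) = 3.6007e-05 rad = 7.427″.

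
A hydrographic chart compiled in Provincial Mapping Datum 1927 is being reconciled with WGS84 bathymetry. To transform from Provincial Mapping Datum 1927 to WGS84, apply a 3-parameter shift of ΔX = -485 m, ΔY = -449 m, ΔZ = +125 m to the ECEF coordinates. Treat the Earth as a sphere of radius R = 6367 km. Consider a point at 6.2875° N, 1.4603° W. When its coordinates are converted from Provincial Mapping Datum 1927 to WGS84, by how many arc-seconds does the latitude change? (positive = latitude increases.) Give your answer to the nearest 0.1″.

Δφ = 5.7″

sin φ = 0.109517, cos φ = 0.993985, sin λ = -0.025484, cos λ = 0.999675.
North component: ΔN = −sin φ cos λ·ΔX − sin φ sin λ·ΔY + cos φ·ΔZ = −(0.109517)(0.999675)(-485) − (0.109517)(-0.025484)(-449) + (0.993985)(125) = 176.09 m.
1° of latitude spans πR/180 = 111125 m, so Δφ = 176.09 / 111125 × 3600 = 5.705″.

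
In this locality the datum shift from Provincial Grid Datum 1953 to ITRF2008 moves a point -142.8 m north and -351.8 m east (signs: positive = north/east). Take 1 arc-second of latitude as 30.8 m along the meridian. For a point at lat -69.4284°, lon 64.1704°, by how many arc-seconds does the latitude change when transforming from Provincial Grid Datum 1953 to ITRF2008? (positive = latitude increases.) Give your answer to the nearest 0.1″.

Δφ = -4.6″

1″ of latitude = 30.80 m, so Δφ = -142.8 / 30.80 = -4.636″.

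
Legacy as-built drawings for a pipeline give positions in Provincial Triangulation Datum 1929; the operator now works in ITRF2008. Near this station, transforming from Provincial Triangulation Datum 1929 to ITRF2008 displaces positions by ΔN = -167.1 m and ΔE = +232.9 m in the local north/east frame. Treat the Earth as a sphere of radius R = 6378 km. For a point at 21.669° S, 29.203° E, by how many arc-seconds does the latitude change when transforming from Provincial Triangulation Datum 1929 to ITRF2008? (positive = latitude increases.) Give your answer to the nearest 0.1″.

Δφ = -5.4″

On a sphere of radius R, 1 rad of latitude = R, so Δφ = ΔN / R = -167.1 / 6378000 = -2.6199e-05 rad = -5.404″.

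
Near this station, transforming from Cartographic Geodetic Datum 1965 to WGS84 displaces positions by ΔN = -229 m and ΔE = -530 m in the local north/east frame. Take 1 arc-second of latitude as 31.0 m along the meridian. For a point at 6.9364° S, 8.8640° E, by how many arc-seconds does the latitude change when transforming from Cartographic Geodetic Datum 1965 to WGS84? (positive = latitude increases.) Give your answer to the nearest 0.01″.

Δφ = -7.39″

1″ of latitude = 31.00 m, so Δφ = -229.0 / 31.00 = -7.387″.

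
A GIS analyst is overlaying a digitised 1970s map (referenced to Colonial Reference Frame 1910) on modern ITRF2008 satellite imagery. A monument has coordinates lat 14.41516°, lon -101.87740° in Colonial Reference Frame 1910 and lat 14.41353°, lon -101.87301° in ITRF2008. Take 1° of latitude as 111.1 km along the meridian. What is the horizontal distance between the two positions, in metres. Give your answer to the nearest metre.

Δφ = 14.41353° − 14.41516° = -0.00163°; Δλ = -101.87301° − -101.87740° = +0.00439°.
ΔN = Δφ × 111100 = -181.1 m; ΔE = Δλ × 111100 × cos(14.41516°) = +0.00439 × 111100 × 0.968517 = 472.4 m.
Distance = √(ΔE² + ΔN²) = √(472.4² + (-181.1)²) = 505.9 m.

506 m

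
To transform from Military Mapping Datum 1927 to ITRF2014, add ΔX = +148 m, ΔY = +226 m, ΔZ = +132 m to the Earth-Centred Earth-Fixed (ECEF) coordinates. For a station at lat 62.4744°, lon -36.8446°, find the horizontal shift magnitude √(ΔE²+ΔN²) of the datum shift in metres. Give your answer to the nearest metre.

The local east axis at (φ, λ) is (−sin λ, cos λ, 0), so ΔE = −sin(-36.8446°)·148 + cos(-36.8446°)·226 = 269.61 m.
The local north axis is (−sin φ cos λ, −sin φ sin λ, cos φ), giving ΔN = -105.032 + 120.180 + 61.003 = 76.15 m.
Horizontal magnitude = √(ΔE² + ΔN²) = √(269.61² + 76.15²) = 280.16 m.

280 m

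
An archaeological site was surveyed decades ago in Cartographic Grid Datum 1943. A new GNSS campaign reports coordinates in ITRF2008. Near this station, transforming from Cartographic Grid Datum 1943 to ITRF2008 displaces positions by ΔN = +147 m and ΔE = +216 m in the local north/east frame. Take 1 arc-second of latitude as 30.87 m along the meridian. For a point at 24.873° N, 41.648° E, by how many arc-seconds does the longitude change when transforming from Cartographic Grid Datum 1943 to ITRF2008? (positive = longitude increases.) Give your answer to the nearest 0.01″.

Δλ = 7.71″

At latitude 24.873°, cos φ = 0.907242.
1″ of longitude at this latitude = 30.87 × cos φ = 28.0066 m, so Δλ = 216.0 / 28.0066 = 7.712″.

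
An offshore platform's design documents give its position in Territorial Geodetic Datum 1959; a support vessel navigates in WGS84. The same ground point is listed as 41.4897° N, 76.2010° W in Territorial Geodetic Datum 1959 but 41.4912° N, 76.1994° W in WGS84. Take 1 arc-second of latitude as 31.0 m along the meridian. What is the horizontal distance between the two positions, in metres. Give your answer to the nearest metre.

Δφ = 41.4912° − 41.4897° = +0.0015°; Δλ = -76.1994° − -76.2010° = +0.0016°.
1° of latitude = 3600 × 31.00 = 111600 m.
ΔN = Δφ × 111600 = 167.4 m; ΔE = Δλ × 111600 × cos(41.4897°) = +0.0016 × 111600 × 0.749075 = 133.8 m.
Distance = √(ΔE² + ΔN²) = √(133.8² + 167.4²) = 214.3 m.

214 m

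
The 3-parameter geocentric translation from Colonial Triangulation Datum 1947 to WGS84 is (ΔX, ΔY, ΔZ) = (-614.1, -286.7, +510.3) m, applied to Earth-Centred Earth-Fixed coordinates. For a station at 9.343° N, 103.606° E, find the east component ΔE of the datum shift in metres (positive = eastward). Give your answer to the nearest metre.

ΔE = 664 m

At φ = 9.343°, λ = 103.606°: sin φ = 0.162344, cos φ = 0.986734, sin λ = 0.971936, cos λ = -0.235244.
ΔE = −sin λ·ΔX + cos λ·ΔY = −(0.971936)·(-614.1) + (-0.235244)·(-286.7) = 664.31 m.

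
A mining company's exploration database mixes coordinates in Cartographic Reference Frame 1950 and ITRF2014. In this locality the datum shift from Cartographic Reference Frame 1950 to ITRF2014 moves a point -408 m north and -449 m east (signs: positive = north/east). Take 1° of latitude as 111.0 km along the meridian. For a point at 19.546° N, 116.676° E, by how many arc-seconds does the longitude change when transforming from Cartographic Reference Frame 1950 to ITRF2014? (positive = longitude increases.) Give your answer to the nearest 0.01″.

Δλ = -15.45″

At latitude 19.546°, cos φ = 0.942373.
1° of longitude at this latitude = 111.0 × cos φ = 104.60 km, so Δλ = -449.0 / 104603.4 = -0.0042924° = -15.453″.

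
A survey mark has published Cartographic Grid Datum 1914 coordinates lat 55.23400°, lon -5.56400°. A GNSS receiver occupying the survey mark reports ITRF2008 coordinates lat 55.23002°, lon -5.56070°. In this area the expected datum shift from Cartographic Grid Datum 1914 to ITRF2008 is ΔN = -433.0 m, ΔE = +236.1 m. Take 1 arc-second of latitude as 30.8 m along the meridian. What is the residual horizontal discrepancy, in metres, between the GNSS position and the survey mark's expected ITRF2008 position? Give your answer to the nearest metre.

Observed coordinate differences: Δφ = -0.00398°, Δλ = +0.00330°.
Converting to metres (1° lat = 110880 m, cos φ = 0.570226): observed ΔN = -441.3 m, observed ΔE = 208.6 m.
Subtracting the expected shift leaves a residual of -441.3 − (-433.0) = -8.3 m north and 208.6 − (236.1) = -27.5 m east.
Residual distance = √((-8.3)² + (-27.5)²) = 28.7 m.

29 m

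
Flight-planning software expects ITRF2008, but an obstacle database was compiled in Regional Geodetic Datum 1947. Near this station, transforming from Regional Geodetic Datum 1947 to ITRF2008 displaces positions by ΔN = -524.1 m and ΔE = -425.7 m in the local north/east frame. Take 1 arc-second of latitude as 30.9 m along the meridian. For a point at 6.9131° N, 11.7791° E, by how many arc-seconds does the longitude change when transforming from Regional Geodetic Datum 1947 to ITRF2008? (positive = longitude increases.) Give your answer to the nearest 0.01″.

Δλ = -13.88″

At latitude 6.9131°, cos φ = 0.992730.
1″ of longitude at this latitude = 30.90 × cos φ = 30.6754 m, so Δλ = -425.7 / 30.6754 = -13.878″.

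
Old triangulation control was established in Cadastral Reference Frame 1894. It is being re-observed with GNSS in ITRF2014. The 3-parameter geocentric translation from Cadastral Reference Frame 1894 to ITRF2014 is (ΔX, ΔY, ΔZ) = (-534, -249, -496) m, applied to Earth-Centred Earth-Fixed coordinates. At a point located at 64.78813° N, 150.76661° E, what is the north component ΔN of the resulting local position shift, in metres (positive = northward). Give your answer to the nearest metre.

The local north axis is (−sin φ cos λ, −sin φ sin λ, cos φ), giving ΔN = -421.598 + 110.020 − 211.280 = -522.86 m.

ΔN = -523 m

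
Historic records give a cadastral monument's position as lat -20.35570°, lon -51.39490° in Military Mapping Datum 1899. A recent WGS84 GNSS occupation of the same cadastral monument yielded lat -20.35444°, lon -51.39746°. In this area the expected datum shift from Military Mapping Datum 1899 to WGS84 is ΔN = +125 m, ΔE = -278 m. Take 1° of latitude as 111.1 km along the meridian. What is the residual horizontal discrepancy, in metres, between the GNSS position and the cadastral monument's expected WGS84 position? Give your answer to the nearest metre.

Observed coordinate differences: Δφ = +0.00126°, Δλ = -0.00256°.
Converting to metres (1° lat = 111100 m, cos φ = 0.937551): observed ΔN = 140.0 m, observed ΔE = -266.7 m.
Subtracting the expected shift leaves a residual of 140.0 − (125) = 15.0 m north and -266.7 − (-278) = 11.3 m east.
Residual distance = √(15.0² + 11.3²) = 18.8 m.

19 m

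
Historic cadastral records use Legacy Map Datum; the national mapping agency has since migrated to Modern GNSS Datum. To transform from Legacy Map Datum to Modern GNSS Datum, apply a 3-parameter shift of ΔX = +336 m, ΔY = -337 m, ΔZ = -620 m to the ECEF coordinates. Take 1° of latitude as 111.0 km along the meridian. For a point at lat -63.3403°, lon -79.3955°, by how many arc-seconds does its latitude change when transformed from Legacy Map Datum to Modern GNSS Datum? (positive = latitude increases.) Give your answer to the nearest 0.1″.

Δφ = 2.4″

sin φ = -0.893687, cos φ = 0.448691, sin λ = -0.982921, cos λ = 0.184029.
North component: ΔN = −sin φ cos λ·ΔX − sin φ sin λ·ΔY + cos φ·ΔZ = −(-0.893687)(0.184029)(336) − (-0.893687)(-0.982921)(-337) + (0.448691)(-620) = 73.10 m.
1° of latitude spans 111000 m, so Δφ = 73.10 / 111000 × 3600 = 2.371″.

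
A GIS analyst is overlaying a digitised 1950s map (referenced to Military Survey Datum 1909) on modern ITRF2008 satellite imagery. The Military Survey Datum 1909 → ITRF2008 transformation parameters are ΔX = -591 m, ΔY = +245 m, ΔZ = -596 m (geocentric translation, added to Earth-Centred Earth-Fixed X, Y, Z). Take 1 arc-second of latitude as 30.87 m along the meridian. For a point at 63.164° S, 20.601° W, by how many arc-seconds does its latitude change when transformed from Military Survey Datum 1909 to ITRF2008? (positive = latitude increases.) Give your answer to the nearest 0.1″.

Δφ = -27.2″

sin φ = -0.892302, cos φ = 0.451438, sin λ = -0.351858, cos λ = 0.936053.
North component: ΔN = −sin φ cos λ·ΔX − sin φ sin λ·ΔY + cos φ·ΔZ = −(-0.892302)(0.936053)(-591) − (-0.892302)(-0.351858)(245) + (0.451438)(-596) = -839.61 m.
1° of latitude spans 3600 × 30.87 = 111132 m, so Δφ = -839.61 / 111132 × 3600 = -27.198″.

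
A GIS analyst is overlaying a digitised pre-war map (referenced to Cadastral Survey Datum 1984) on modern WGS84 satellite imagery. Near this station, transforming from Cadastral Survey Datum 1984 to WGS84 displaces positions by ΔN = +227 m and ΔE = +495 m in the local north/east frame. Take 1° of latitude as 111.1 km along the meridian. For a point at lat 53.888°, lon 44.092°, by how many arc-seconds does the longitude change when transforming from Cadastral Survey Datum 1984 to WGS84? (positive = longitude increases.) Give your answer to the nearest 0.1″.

Δλ = 27.2″

At latitude 53.888°, cos φ = 0.589366.
1° of longitude at this latitude = 111.1 × cos φ = 65.48 km, so Δλ = 495.0 / 65478.5 = 0.0075597° = 27.215″.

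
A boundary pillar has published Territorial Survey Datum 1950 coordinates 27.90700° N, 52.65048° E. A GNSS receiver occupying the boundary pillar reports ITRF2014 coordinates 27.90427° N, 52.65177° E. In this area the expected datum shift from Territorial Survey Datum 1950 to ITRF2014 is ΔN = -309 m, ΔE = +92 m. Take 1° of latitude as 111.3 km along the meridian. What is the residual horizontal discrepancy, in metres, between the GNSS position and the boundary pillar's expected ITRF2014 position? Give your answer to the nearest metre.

Observed coordinate differences: Δφ = -0.00273°, Δλ = +0.00129°.
Converting to metres (1° lat = 111300 m, cos φ = 0.883708): observed ΔN = -303.8 m, observed ΔE = 126.9 m.
Subtracting the expected shift leaves a residual of -303.8 − (-309) = 5.2 m north and 126.9 − (92) = 34.9 m east.
Residual distance = √(5.2² + 34.9²) = 35.3 m.

35 m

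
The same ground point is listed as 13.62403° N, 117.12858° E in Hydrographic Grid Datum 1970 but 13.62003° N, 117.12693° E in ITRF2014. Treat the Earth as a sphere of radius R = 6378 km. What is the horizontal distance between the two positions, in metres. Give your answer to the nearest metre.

480 m

Δφ = 13.62003° − 13.62403° = -0.00400°; Δλ = 117.12693° − 117.12858° = -0.00165°.
1° along a meridian = πR/180 = 111317 m.
ΔN = Δφ × 111317 = -445.3 m; ΔE = Δλ × 111317 × cos(13.62403°) = -0.00165 × 111317 × 0.971862 = -178.5 m.
Distance = √(ΔE² + ΔN²) = √((-178.5)² + (-445.3)²) = 479.7 m.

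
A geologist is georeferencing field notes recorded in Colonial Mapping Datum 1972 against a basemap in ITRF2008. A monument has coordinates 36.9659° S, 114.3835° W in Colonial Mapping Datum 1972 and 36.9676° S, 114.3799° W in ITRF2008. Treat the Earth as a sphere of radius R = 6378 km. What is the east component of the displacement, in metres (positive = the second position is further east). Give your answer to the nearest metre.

Δφ = -36.9676° − -36.9659° = -0.0017°; Δλ = -114.3799° − -114.3835° = +0.0036°.
1° along a meridian = πR/180 = 111317 m.
ΔN = Δφ × 111317 = -189.2 m; ΔE = Δλ × 111317 × cos(-36.9659°) = +0.0036 × 111317 × 0.798994 = 320.2 m.

ΔE = 320 m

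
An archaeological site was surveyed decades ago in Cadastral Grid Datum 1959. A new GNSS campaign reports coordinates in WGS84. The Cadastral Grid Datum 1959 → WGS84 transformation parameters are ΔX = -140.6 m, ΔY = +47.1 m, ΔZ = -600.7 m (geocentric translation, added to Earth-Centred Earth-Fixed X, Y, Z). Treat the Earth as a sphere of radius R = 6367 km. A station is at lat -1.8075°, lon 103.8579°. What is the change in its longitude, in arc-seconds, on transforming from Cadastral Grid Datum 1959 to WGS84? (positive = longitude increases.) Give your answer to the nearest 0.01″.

Δλ = 4.06″

sin φ = -0.031542, cos φ = 0.999502, sin λ = 0.970893, cos λ = -0.239515.
East component: ΔE = −sin λ·ΔX + cos λ·ΔY = −(0.970893)(-140.6) + (-0.239515)(47.1) = 125.23 m.
1° of latitude spans πR/180 = 111125 m; at latitude φ, 1° of longitude spans that × cos φ = 111069.8 m, so Δλ = 125.23 / 111069.8 × 3600 = 4.059″.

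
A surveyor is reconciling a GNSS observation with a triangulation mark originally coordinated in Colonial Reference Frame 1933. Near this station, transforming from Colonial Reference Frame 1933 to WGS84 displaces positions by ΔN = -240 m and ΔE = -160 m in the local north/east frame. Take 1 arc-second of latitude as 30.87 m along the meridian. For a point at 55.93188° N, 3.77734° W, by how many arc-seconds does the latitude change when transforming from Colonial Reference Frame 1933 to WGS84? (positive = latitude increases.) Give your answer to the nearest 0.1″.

Δφ = -7.8″

1″ of latitude = 30.87 m, so Δφ = -240.0 / 30.87 = -7.775″.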